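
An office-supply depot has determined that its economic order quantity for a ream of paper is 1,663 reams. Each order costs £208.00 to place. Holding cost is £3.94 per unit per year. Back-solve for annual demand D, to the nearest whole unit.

Squaring Q* = √(2DS/H) gives Q*² = 2DS/H.
From Q* = √(2DS/H): D = Q*²H / (2S) = 1,663² × 3.94 / (2 × 208) = 26193.129.

D ≈ 26,193 reams per year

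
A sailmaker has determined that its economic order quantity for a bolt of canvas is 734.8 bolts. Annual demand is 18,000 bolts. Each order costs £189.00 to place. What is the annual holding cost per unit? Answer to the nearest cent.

Invert the EOQ relation Q*² = 2DS/H.
From Q* = √(2DS/H): H = 2DS / Q*² = 2 × 18,000 × 189 / 734.8² = 12.6016.

H ≈ £12.60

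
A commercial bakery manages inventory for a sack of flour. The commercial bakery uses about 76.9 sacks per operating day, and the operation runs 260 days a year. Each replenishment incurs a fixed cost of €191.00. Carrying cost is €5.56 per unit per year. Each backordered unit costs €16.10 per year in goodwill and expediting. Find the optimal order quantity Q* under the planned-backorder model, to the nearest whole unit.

Q* ≈ 1,359 sacks

Annual demand D = 76.9 × 260 = 19,994.
With planned backorders, Q* = √(2DS/H) · √((H+B)/B).
√(2DS/H) = √(2 × 19,994 × 191 / 5.56) = 1172.045.
√((H+B)/B) = √((5.56+16.1)/16.1) = 1.1599.
Q* ≈ 1359.441.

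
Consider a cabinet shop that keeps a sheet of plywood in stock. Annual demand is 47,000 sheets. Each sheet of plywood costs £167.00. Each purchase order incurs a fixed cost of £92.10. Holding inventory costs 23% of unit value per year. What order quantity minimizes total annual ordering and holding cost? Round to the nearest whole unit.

Holding cost H = 0.23 × £167.00 = £38.4100 per unit per year.
EOQ = √(2DS / H) = √(2 × 47,000 × 92.1 / 38.41).
= √(8,657,400 / 38.41) = √225,394.4285 ≈ 474.757.

Q* ≈ 475 sheets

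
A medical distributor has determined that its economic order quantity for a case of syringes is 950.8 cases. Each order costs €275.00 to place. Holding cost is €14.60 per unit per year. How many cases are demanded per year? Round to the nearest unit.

D ≈ 23,998 cases per year

Squaring Q* = √(2DS/H) gives Q*² = 2DS/H.
From Q* = √(2DS/H): D = Q*²H / (2S) = 950.8² × 14.6 / (2 × 275) = 23997.639.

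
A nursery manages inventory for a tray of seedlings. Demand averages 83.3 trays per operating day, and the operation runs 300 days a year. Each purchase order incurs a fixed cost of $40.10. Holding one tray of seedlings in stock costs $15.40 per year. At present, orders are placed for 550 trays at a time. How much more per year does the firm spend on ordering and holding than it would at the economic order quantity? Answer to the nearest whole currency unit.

Extra cost ≈ $501 per year

Annual demand D = 83.3 × 300 = 24,990.
EOQ = √(2DS/H) = √(2 × 24,990 × 40.1 / 15.4) ≈ 360.75.
Cost at Q* = (D/Q*)S + (Q*/2)H = √(2DSH) ≈ $5,555.60.
Cost at Q = 550: (24,990/550)×40.1 + (550/2)×15.4 = $1,822.00 + $4,235.00 = $6,057.00.
Excess = $6,057.00 − $5,555.60 = $501.40.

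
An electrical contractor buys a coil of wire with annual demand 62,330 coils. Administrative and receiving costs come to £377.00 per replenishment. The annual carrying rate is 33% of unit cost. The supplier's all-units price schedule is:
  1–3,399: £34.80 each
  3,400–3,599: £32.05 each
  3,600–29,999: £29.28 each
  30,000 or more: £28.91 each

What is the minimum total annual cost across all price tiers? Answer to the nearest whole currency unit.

TC* ≈ £1,848,942

Holding cost per unit per year at price C is H = 0.33·C.
Candidates are each tier's EOQ (if it falls in that tier) and each price-break quantity.
EOQ at £34.80 = 2023.0 (feasible in tier 1): TC = 62,330×£34.80 + (62,330/2023.0)×377 + (2023.0/2)×0.33×£34.80 = £2,192,315.69.
EOQ at £32.05 = 2108.0 < 3400, so use break Q=3400: TC = 62,330×£32.05 + (62,330/3400.0)×377 + (3400.0/2)×0.33×£32.05 = £2,022,567.85.
EOQ at £29.28 = 2205.4 < 3600, so use break Q=3600: TC = 62,330×£29.28 + (62,330/3600.0)×377 + (3600.0/2)×0.33×£29.28 = £1,848,942.06.
EOQ at £28.91 = 2219.5 < 30000, so use break Q=30000: TC = 62,330×£28.91 + (62,330/30000.0)×377 + (30000.0/2)×0.33×£28.91 = £1,945,848.08.
Lowest total cost among the candidates is at Q = 3600.0.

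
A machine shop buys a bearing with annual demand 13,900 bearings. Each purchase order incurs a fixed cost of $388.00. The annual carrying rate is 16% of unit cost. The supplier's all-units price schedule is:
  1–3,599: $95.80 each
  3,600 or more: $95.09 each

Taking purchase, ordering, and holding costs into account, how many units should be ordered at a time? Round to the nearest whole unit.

Q* ≈ 839 bearings

Holding cost per unit per year at price C is H = 0.16·C.
For each price level, check whether its EOQ is feasible; otherwise the best quantity at that price is the breakpoint.
EOQ at $95.80 = 838.9 (feasible in tier 1): TC = 13,900×$95.80 + (13,900/838.9)×388 + (838.9/2)×0.16×$95.80 = $1,344,478.22.
EOQ at $95.09 = 842.0 < 3600, so use break Q=3600: TC = 13,900×$95.09 + (13,900/3600.0)×388 + (3600.0/2)×0.16×$95.09 = $1,350,635.03.
Lowest total cost is $1,344,478.22 at Q = 838.9.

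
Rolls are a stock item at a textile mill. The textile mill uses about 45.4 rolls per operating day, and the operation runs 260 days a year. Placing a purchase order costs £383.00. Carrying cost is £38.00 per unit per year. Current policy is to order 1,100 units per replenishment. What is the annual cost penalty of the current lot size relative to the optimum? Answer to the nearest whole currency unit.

Annual demand D = 45.4 × 260 = 11,804.
EOQ = √(2DS/H) = √(2 × 11,804 × 383 / 38) ≈ 487.79.
Cost at Q* = (D/Q*)S + (Q*/2)H = √(2DSH) ≈ £18,536.20.
Cost at Q = 1,100: (11,804/1,100)×383 + (1,100/2)×38 = £4,109.94 + £20,900.00 = £25,009.94.
Excess = £25,009.94 − £18,536.20 = £6,473.73.

Extra cost ≈ £6,474 per year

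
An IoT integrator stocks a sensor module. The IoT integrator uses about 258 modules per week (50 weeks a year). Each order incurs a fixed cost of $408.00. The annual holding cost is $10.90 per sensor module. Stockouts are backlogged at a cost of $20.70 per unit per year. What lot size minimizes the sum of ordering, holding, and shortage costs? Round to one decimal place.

Annual demand D = 258 × 50 = 12,900.
With planned backorders, Q* = √(2DS/H) · √((H+B)/B).
√(2DS/H) = √(2 × 12,900 × 408 / 10.9) = 982.713.
√((H+B)/B) = √((10.9+20.7)/20.7) = 1.2355.
Q* ≈ 1214.186.

Q* ≈ 1,214.2 modules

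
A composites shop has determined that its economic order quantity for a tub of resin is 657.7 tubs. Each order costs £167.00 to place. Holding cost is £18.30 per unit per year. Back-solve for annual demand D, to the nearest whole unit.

Invert the EOQ relation Q*² = 2DS/H.
From Q* = √(2DS/H): D = Q*²H / (2S) = 657.7² × 18.3 / (2 × 167) = 23700.653.

D ≈ 23,701 tubs per year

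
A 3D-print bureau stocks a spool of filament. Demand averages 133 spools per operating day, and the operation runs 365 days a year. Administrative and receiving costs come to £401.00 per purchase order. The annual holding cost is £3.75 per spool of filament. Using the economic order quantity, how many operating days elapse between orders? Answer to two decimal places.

Annual demand D = 133 × 365 = 48,545.
EOQ = √(2DS/H) = √(2 × 48,545 × 401 / 3.75) ≈ 3222.14.
Cycle time = Q*/D × 365 = 3222.14 / 48,545 × 365 ≈ 24.227 days.

T ≈ 24.23 days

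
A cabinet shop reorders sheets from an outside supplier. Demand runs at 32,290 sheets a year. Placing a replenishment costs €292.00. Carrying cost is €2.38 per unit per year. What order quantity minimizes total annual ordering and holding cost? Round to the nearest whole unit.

EOQ = √(2DS / H) = √(2 × 32,290 × 292 / 2.38).
= √(18,857,360 / 2.38) = √7,923,260.5042 ≈ 2814.829.

Q* ≈ 2,815 sheets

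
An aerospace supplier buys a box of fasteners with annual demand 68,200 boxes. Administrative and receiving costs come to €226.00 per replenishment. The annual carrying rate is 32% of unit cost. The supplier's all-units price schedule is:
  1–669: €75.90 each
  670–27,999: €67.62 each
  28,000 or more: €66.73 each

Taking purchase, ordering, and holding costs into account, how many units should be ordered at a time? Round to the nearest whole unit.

Q* ≈ 1,194 boxes

Holding cost per unit per year at price C is H = 0.32·C.
For each price level, check whether its EOQ is feasible; otherwise the best quantity at that price is the breakpoint.
Tier 1 (€75.90): EOQ = 1126.6 exceeds tier's upper bound 669, so this tier is dominated.
EOQ at €67.62 = 1193.6 (feasible in tier 2): TC = 68,200×€67.62 + (68,200/1193.6)×226 + (1193.6/2)×0.32×€67.62 = €4,637,511.00.
EOQ at €66.73 = 1201.5 < 28000, so use break Q=28000: TC = 68,200×€66.73 + (68,200/28000.0)×226 + (28000.0/2)×0.32×€66.73 = €4,850,486.87.
Lowest total cost is €4,637,511.00 at Q = 1193.6.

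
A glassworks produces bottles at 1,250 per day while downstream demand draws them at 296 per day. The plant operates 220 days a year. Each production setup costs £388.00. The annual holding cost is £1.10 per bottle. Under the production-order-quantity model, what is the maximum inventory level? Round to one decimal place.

I_max ≈ 5,921.2 bottles

Annual demand D = 296 × 220 = 65,120.
Production build-up factor (1 − d/p) = 1 − 296/1,250 = 0.7632.
Q* = √(2DS / (H(1 − d/p))) = √(2 × 65,120 × 388 / (1.1 × 0.7632)).
= √(50,533,120 / 0.8395) ≈ 7758.407.
Maximum inventory = Q*(1 − d/p) = 7758.407 × 0.7632 ≈ 5921.216.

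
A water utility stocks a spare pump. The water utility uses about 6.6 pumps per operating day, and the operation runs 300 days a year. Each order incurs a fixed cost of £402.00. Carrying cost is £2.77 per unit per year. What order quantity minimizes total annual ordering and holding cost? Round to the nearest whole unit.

Q* ≈ 758 pumps

Annual demand D = 6.6 × 300 = 1,980.
EOQ = √(2DS / H) = √(2 × 1,980 × 402 / 2.77).
= √(1,591,920 / 2.77) = √574,700.361 ≈ 758.090.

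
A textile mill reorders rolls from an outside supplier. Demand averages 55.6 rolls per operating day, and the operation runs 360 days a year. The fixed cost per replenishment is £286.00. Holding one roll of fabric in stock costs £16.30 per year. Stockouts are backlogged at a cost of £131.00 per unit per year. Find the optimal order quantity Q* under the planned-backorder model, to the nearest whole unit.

Q* ≈ 889 rolls

Annual demand D = 55.6 × 360 = 20,016.
With planned backorders, Q* = √(2DS/H) · √((H+B)/B).
√(2DS/H) = √(2 × 20,016 × 286 / 16.3) = 838.094.
√((H+B)/B) = √((16.3+131)/131) = 1.0604.
Q* ≈ 888.707.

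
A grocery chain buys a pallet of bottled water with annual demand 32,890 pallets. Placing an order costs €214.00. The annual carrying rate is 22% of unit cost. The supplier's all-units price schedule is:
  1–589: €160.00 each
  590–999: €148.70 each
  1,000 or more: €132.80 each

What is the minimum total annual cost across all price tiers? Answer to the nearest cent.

Holding cost per unit per year at price C is H = 0.22·C.
Candidates are each tier's EOQ (if it falls in that tier) and each price-break quantity.
Tier 1 (€160.00): EOQ = 632.4 exceeds tier's upper bound 589, so this tier is dominated.
EOQ at €148.70 = 656.0 (feasible in tier 2): TC = 32,890×€148.70 + (32,890/656.0)×214 + (656.0/2)×0.22×€148.70 = €4,912,202.55.
EOQ at €132.80 = 694.1 < 1000, so use break Q=1000: TC = 32,890×€132.80 + (32,890/1000.0)×214 + (1000.0/2)×0.22×€132.80 = €4,389,438.46.
Lowest total cost among the candidates is at Q = 1000.0.

TC* ≈ €4,389,438.46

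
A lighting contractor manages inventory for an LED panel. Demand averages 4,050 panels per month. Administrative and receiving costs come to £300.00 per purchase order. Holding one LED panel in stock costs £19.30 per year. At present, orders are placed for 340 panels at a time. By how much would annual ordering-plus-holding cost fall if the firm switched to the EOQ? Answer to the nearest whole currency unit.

Extra cost ≈ £22,440 per year

Annual demand D = 4,050 × 12 = 48,600.
EOQ = √(2DS/H) = √(2 × 48,600 × 300 / 19.3) ≈ 1229.18.
Cost at Q* = (D/Q*)S + (Q*/2)H = √(2DSH) ≈ £23,723.15.
Cost at Q = 340: (48,600/340)×300 + (340/2)×19.3 = £42,882.35 + £3,281.00 = £46,163.35.
Excess = £46,163.35 − £23,723.15 = £22,440.20.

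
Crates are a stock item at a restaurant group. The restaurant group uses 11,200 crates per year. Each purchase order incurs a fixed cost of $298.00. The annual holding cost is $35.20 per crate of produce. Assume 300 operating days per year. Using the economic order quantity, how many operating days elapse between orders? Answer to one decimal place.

T ≈ 11.7 days

The optimal lot size = √(2DS/H) = √(2 × 11,200 × 298 / 35.2) ≈ 435.47.
Cycle time = Q*/D × 300 = 435.47 / 11,200 × 300 ≈ 11.664 days.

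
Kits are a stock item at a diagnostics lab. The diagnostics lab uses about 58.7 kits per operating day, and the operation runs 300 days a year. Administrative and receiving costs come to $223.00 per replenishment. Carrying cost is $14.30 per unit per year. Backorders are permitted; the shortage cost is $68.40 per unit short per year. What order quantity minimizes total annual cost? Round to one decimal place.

Annual demand D = 58.7 × 300 = 17,610.
With planned backorders, Q* = √(2DS/H) · √((H+B)/B).
√(2DS/H) = √(2 × 17,610 × 223 / 14.3) = 741.104.
√((H+B)/B) = √((14.3+68.4)/68.4) = 1.0996.
Q* ≈ 814.899.

Q* ≈ 814.9 kits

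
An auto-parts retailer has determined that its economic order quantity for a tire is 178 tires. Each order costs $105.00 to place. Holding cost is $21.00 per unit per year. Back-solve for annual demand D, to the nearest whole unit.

Invert the EOQ relation Q*² = 2DS/H.
From Q* = √(2DS/H): D = Q*²H / (2S) = 178² × 21 / (2 × 105) = 3168.400.

D ≈ 3,168 tires per year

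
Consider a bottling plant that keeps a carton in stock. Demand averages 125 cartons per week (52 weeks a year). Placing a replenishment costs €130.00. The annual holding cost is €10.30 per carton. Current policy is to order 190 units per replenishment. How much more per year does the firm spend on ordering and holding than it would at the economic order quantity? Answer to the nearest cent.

Annual demand D = 125 × 52 = 6,500.
EOQ = √(2DS/H) = √(2 × 6,500 × 130 / 10.3) ≈ 405.07.
Cost at Q* = (D/Q*)S + (Q*/2)H = √(2DSH) ≈ €4,172.17.
Cost at Q = 190: (6,500/190)×130 + (190/2)×10.3 = €4,447.37 + €978.50 = €5,425.87.
Excess = €5,425.87 − €4,172.17 = €1,253.70.

Extra cost ≈ €1,253.70 per year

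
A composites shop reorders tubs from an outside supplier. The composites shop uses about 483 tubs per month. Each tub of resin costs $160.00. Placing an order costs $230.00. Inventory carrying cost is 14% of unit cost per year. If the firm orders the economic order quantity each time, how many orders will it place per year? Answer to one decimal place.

N ≈ 16.8 orders per year

Annual demand D = 483 × 12 = 5,796.
Holding cost H = 0.14 × $160.00 = $22.4000 per unit per year.
The optimal lot size = √(2DS/H) = √(2 × 5,796 × 230 / 22.4) ≈ 345.00.
Orders per year = D / Q* = 5,796 / 345.00 ≈ 16.800.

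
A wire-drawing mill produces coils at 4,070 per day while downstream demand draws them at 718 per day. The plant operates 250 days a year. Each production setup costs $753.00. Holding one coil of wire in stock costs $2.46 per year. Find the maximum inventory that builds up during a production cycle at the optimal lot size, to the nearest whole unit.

Annual demand D = 718 × 250 = 179,500.
Production build-up factor (1 − d/p) = 1 − 718/4,070 = 0.8236.
Q* = √(2DS / (H(1 − d/p))) = √(2 × 179,500 × 753 / (2.46 × 0.8236)).
= √(270,327,000 / 2.026) ≈ 11551.074.
Maximum inventory = Q*(1 − d/p) = 11551.074 × 0.8236 ≈ 9513.317.

I_max ≈ 9,513 coils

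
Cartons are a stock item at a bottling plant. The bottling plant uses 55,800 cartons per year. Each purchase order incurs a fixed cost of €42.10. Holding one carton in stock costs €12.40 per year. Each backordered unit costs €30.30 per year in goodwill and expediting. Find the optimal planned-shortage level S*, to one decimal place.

With planned backorders, Q* = √(2DS/H) · √((H+B)/B).
√(2DS/H) = √(2 × 55,800 × 42.1 / 12.4) = 615.549.
√((H+B)/B) = √((12.4+30.3)/30.3) = 1.1871.
Q* ≈ 730.727.
S* = Q* · H/(H+B) = 730.727 × 12.4/42.7 ≈ 212.202.

S* ≈ 212.2 cartons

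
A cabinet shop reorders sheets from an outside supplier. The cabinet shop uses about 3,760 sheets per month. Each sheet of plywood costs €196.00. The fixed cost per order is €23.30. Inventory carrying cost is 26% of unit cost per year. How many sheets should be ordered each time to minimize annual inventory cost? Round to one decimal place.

Q* ≈ 203.1 sheets

Annual demand D = 3,760 × 12 = 45,120.
Holding cost H = 0.26 × €196.00 = €50.9600 per unit per year.
EOQ = √(2DS / H) = √(2 × 45,120 × 23.3 / 50.96).
= √(2,102,592 / 50.96) = √41,259.6546 ≈ 203.125.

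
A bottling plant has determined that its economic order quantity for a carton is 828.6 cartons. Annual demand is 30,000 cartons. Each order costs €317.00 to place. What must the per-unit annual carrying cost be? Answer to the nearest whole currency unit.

H ≈ €28

Invert the EOQ relation Q*² = 2DS/H.
From Q* = √(2DS/H): H = 2DS / Q*² = 2 × 30,000 × 317 / 828.6² = 27.7026.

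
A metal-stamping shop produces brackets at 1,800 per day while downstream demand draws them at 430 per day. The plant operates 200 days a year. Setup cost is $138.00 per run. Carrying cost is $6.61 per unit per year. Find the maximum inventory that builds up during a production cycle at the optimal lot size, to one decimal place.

Annual demand D = 430 × 200 = 86,000.
Production build-up factor (1 − d/p) = 1 − 430/1,800 = 0.7611.
Q* = √(2DS / (H(1 − d/p))) = √(2 × 86,000 × 138 / (6.61 × 0.7611)).
= √(23,736,000 / 5.0309) ≈ 2172.096.
Maximum inventory = Q*(1 − d/p) = 2172.096 × 0.7611 ≈ 1653.206.

I_max ≈ 1,653.2 brackets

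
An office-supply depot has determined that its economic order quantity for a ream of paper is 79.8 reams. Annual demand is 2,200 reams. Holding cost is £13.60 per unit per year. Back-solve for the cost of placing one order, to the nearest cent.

S ≈ £19.68

The basic EOQ model gives Q* = √(2DS/H); rearrange for the unknown.
From Q* = √(2DS/H): S = Q*²H / (2D) = 79.8² × 13.6 / (2 × 2,200) = 19.6830.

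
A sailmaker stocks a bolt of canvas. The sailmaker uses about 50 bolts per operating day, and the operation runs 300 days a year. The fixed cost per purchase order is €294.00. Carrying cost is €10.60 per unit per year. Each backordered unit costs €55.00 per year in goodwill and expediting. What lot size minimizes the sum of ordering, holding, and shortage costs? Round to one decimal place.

Annual demand D = 50 × 300 = 15,000.
With planned backorders, Q* = √(2DS/H) · √((H+B)/B).
√(2DS/H) = √(2 × 15,000 × 294 / 10.6) = 912.182.
√((H+B)/B) = √((10.6+55)/55) = 1.0921.
Q* ≈ 996.212.

Q* ≈ 996.2 bolts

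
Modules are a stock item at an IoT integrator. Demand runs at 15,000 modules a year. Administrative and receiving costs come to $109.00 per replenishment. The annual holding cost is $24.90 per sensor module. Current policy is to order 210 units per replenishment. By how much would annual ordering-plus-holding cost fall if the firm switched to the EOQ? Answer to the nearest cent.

Extra cost ≈ $1,376.74 per year

EOQ = √(2DS/H) = √(2 × 15,000 × 109 / 24.9) ≈ 362.39.
Cost at Q* = (D/Q*)S + (Q*/2)H = √(2DSH) ≈ $9,023.47.
Cost at Q = 210: (15,000/210)×109 + (210/2)×24.9 = $7,785.71 + $2,614.50 = $10,400.21.
Excess = $10,400.21 − $9,023.47 = $1,376.74.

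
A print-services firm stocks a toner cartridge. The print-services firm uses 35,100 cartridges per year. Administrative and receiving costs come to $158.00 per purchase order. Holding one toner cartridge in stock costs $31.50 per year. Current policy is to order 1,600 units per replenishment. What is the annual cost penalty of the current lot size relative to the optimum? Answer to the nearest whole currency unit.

Extra cost ≈ $9,974 per year

EOQ = √(2DS/H) = √(2 × 35,100 × 158 / 31.5) ≈ 593.39.
Cost at Q* = (D/Q*)S + (Q*/2)H = √(2DSH) ≈ $18,691.85.
Cost at Q = 1,600: (35,100/1,600)×158 + (1,600/2)×31.5 = $3,466.12 + $25,200.00 = $28,666.12.
Excess = $28,666.12 − $18,691.85 = $9,974.27.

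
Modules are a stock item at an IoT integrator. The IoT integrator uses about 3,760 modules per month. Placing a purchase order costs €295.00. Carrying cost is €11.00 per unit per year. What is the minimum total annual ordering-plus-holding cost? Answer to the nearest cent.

Annual demand D = 3,760 × 12 = 45,120.
Q* = √(2DS/H) = √(2 × 45,120 × 295 / 11) ≈ 1555.66.
At the optimum the two cost components are equal, so total cost = 2·(Q*/2)H = Q*·H.
Minimum total = √(2DSH) = √(2 × 45,120 × 295 × 11) ≈ 17112.241.

TC* ≈ €17,112.24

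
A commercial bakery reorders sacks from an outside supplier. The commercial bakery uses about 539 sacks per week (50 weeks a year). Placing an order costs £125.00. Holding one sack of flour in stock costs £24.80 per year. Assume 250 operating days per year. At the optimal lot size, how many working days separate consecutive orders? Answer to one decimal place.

T ≈ 4.8 days

Annual demand D = 539 × 50 = 26,950.
Q* = √(2DS/H) = √(2 × 26,950 × 125 / 24.8) ≈ 521.22.
Cycle time = Q*/D × 250 = 521.22 / 26,950 × 250 ≈ 4.835 days.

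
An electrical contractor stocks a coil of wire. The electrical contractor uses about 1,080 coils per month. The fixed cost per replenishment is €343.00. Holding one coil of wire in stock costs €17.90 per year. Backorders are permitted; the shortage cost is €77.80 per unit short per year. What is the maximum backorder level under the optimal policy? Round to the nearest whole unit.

Annual demand D = 1,080 × 12 = 12,960.
With planned backorders, Q* = √(2DS/H) · √((H+B)/B).
√(2DS/H) = √(2 × 12,960 × 343 / 17.9) = 704.755.
√((H+B)/B) = √((17.9+77.8)/77.8) = 1.1091.
Q* ≈ 781.635.
S* = Q* · H/(H+B) = 781.635 × 17.9/95.7 ≈ 146.199.

S* ≈ 146 coils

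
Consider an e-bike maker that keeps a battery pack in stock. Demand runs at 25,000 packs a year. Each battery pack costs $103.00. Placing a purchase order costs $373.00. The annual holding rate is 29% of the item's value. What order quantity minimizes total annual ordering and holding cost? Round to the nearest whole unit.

Q* ≈ 790 packs

Holding cost H = 0.29 × $103.00 = $29.8700 per unit per year.
EOQ = √(2DS / H) = √(2 × 25,000 × 373 / 29.87).
= √(18,650,000 / 29.87) = √624,372.2799 ≈ 790.172.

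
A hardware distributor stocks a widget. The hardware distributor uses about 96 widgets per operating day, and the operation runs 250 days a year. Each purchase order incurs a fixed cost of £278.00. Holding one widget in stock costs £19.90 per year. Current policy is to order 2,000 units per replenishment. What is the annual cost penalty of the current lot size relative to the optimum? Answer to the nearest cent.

Annual demand D = 96 × 250 = 24,000.
EOQ = √(2DS/H) = √(2 × 24,000 × 278 / 19.9) ≈ 818.87.
Cost at Q* = (D/Q*)S + (Q*/2)H = √(2DSH) ≈ £16,295.57.
Cost at Q = 2,000: (24,000/2,000)×278 + (2,000/2)×19.9 = £3,336.00 + £19,900.00 = £23,236.00.
Excess = £23,236.00 − £16,295.57 = £6,940.43.

Extra cost ≈ £6,940.43 per year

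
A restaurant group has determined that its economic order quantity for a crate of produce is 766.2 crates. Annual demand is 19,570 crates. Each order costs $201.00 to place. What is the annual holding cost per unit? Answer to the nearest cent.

Squaring Q* = √(2DS/H) gives Q*² = 2DS/H.
From Q* = √(2DS/H): H = 2DS / Q*² = 2 × 19,570 × 201 / 766.2² = 13.4009.

H ≈ $13.40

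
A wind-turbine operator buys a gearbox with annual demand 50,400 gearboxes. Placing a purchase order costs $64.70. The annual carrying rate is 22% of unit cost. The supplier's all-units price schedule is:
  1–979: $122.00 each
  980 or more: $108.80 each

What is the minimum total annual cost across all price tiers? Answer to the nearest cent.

Holding cost per unit per year at price C is H = 0.22·C.
Evaluate total cost at each tier's feasible EOQ or, if the EOQ is below the tier, at the tier's minimum quantity.
EOQ at $122.00 = 492.9 (feasible in tier 1): TC = 50,400×$122.00 + (50,400/492.9)×64.7 + (492.9/2)×0.22×$122.00 = $6,162,030.42.
EOQ at $108.80 = 522.0 < 980, so use break Q=980: TC = 50,400×$108.80 + (50,400/980.0)×64.7 + (980.0/2)×0.22×$108.80 = $5,498,576.07.
Lowest total cost among the candidates is at Q = 980.0.

TC* ≈ $5,498,576.07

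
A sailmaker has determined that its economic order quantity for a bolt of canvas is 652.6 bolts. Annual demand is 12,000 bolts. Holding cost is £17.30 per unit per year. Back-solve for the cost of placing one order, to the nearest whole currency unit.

Squaring Q* = √(2DS/H) gives Q*² = 2DS/H.
From Q* = √(2DS/H): S = Q*²H / (2D) = 652.6² × 17.3 / (2 × 12,000) = 306.9934.

S ≈ £307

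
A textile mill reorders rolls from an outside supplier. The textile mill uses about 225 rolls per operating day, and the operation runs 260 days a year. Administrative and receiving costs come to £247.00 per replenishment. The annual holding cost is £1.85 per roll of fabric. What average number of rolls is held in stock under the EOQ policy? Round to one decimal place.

Average inventory ≈ 1,976.2 rolls

Annual demand D = 225 × 260 = 58,500.
EOQ = √(2DS/H) = √(2 × 58,500 × 247 / 1.85) ≈ 3952.35.
Average inventory = Q*/2 ≈ 3952.35 / 2 = 1976.176.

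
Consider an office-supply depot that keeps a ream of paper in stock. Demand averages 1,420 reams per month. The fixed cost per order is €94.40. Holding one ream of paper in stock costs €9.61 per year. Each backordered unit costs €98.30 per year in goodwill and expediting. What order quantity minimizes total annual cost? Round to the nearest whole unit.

Q* ≈ 606 reams

Annual demand D = 1,420 × 12 = 17,040.
With planned backorders, Q* = √(2DS/H) · √((H+B)/B).
√(2DS/H) = √(2 × 17,040 × 94.4 / 9.61) = 578.594.
√((H+B)/B) = √((9.61+98.3)/98.3) = 1.0477.
Q* ≈ 606.217.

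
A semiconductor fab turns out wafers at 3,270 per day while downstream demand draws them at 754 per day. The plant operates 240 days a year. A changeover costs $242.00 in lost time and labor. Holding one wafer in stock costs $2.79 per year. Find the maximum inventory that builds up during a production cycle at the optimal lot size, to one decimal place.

Annual demand D = 754 × 240 = 180,960.
Production build-up factor (1 − d/p) = 1 − 754/3,270 = 0.7694.
Q* = √(2DS / (H(1 − d/p))) = √(2 × 180,960 × 242 / (2.79 × 0.7694)).
= √(87,584,640 / 2.1467) ≈ 6387.493.
Maximum inventory = Q*(1 − d/p) = 6387.493 × 0.7694 ≈ 4914.658.

I_max ≈ 4,914.7 wafers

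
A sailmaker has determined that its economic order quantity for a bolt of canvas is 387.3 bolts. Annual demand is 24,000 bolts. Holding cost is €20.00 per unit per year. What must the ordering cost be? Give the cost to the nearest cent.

S ≈ €62.50

Squaring Q* = √(2DS/H) gives Q*² = 2DS/H.
From Q* = √(2DS/H): S = Q*²H / (2D) = 387.3² × 20 / (2 × 24,000) = 62.5005.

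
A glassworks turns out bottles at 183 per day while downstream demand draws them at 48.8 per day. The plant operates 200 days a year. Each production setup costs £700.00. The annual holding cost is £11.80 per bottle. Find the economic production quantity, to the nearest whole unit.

Annual demand D = 48.8 × 200 = 9,760.
Production build-up factor (1 − d/p) = 1 − 48.8/183 = 0.7333.
Q* = √(2DS / (H(1 − d/p))) = √(2 × 9,760 × 700 / (11.8 × 0.7333)).
= √(13,664,000 / 8.6533) ≈ 1256.600.

Q* ≈ 1,257 bottles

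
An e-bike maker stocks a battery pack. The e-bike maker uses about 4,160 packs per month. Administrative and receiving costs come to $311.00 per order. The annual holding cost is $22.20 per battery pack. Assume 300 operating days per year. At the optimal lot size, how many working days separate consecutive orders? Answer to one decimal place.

T ≈ 7.1 days

Annual demand D = 4,160 × 12 = 49,920.
The optimal lot size = √(2DS/H) = √(2 × 49,920 × 311 / 22.2) ≈ 1182.65.
Cycle time = Q*/D × 300 = 1182.65 / 49,920 × 300 ≈ 7.107 days.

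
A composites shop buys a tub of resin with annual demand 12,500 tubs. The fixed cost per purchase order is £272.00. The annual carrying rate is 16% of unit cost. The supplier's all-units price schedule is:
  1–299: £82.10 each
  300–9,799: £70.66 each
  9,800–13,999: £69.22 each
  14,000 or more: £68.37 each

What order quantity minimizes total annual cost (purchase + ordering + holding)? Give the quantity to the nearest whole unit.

Q* ≈ 776 tubs

Holding cost per unit per year at price C is H = 0.16·C.
Evaluate total cost at each tier's feasible EOQ or, if the EOQ is below the tier, at the tier's minimum quantity.
Tier 1 (£82.10): EOQ = 719.5 exceeds tier's upper bound 299, so this tier is dominated.
EOQ at £70.66 = 775.5 (feasible in tier 2): TC = 12,500×£70.66 + (12,500/775.5)×272 + (775.5/2)×0.16×£70.66 = £892,018.01.
EOQ at £69.22 = 783.6 < 9800, so use break Q=9800: TC = 12,500×£69.22 + (12,500/9800.0)×272 + (9800.0/2)×0.16×£69.22 = £919,865.42.
EOQ at £68.37 = 788.4 < 14000, so use break Q=14000: TC = 12,500×£68.37 + (12,500/14000.0)×272 + (14000.0/2)×0.16×£68.37 = £931,442.26.
Lowest total cost is £892,018.01 at Q = 775.5.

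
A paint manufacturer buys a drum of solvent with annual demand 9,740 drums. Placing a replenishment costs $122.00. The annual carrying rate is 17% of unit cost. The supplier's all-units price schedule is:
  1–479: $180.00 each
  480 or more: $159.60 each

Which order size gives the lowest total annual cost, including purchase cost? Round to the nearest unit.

Holding cost per unit per year at price C is H = 0.17·C.
Evaluate total cost at each tier's feasible EOQ or, if the EOQ is below the tier, at the tier's minimum quantity.
EOQ at $180.00 = 278.7 (feasible in tier 1): TC = 9,740×$180.00 + (9,740/278.7)×122 + (278.7/2)×0.17×$180.00 = $1,761,727.76.
EOQ at $159.60 = 296.0 < 480, so use break Q=480: TC = 9,740×$159.60 + (9,740/480.0)×122 + (480.0/2)×0.17×$159.60 = $1,563,491.26.
Lowest total cost is $1,563,491.26 at Q = 480.0.

Q* ≈ 480 drums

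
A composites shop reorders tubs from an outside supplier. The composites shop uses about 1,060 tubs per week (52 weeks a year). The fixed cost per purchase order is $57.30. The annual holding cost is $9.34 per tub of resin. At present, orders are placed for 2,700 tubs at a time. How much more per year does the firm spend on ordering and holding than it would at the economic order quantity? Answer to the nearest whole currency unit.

Annual demand D = 1,060 × 52 = 55,120.
EOQ = √(2DS/H) = √(2 × 55,120 × 57.3 / 9.34) ≈ 822.38.
Cost at Q* = (D/Q*)S + (Q*/2)H = √(2DSH) ≈ $7,681.05.
Cost at Q = 2,700: (55,120/2,700)×57.3 + (2,700/2)×9.34 = $1,169.77 + $12,609.00 = $13,778.77.
Excess = $13,778.77 − $7,681.05 = $6,097.72.

Extra cost ≈ $6,098 per year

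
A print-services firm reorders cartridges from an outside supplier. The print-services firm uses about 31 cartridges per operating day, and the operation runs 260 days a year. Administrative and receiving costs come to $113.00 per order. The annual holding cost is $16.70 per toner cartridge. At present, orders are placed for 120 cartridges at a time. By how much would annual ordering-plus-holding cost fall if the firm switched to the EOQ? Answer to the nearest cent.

Extra cost ≈ $3,076.40 per year

Annual demand D = 31 × 260 = 8,060.
EOQ = √(2DS/H) = √(2 × 8,060 × 113 / 16.7) ≈ 330.27.
Cost at Q* = (D/Q*)S + (Q*/2)H = √(2DSH) ≈ $5,515.44.
Cost at Q = 120: (8,060/120)×113 + (120/2)×16.7 = $7,589.83 + $1,002.00 = $8,591.83.
Excess = $8,591.83 − $5,515.44 = $3,076.40.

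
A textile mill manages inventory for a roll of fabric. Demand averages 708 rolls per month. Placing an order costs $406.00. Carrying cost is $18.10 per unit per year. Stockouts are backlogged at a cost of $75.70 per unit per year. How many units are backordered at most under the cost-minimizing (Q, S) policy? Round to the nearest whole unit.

Annual demand D = 708 × 12 = 8,496.
With planned backorders, Q* = √(2DS/H) · √((H+B)/B).
√(2DS/H) = √(2 × 8,496 × 406 / 18.1) = 617.371.
√((H+B)/B) = √((18.1+75.7)/75.7) = 1.1131.
Q* ≈ 687.226.
S* = Q* · H/(H+B) = 687.226 × 18.1/93.8 ≈ 132.610.

S* ≈ 133 rolls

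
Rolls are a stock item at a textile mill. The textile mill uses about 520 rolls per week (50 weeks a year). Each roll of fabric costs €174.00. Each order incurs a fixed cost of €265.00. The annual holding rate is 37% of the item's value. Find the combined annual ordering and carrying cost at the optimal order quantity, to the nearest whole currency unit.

Annual demand D = 520 × 50 = 26,000.
Holding cost H = 0.37 × €174.00 = €64.3800 per unit per year.
Q* = √(2DS/H) = √(2 × 26,000 × 265 / 64.38) ≈ 462.65.
At Q*, ordering cost (D/Q*)S equals holding cost (Q*/2)H, each = √(DSH/2).
Minimum total = √(2DSH) = √(2 × 26,000 × 265 × 64.38) ≈ 29785.171.

TC* ≈ €29,785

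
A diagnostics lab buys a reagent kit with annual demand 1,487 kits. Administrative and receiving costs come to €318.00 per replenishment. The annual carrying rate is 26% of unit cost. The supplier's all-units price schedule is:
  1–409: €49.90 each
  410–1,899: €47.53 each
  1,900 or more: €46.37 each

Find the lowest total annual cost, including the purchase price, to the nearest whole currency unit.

Holding cost per unit per year at price C is H = 0.26·C.
Evaluate total cost at each tier's feasible EOQ or, if the EOQ is below the tier, at the tier's minimum quantity.
EOQ at €49.90 = 270.0 (feasible in tier 1): TC = 1,487×€49.90 + (1,487/270.0)×318 + (270.0/2)×0.26×€49.90 = €77,704.15.
EOQ at €47.53 = 276.6 < 410, so use break Q=410: TC = 1,487×€47.53 + (1,487/410.0)×318 + (410.0/2)×0.26×€47.53 = €74,363.79.
EOQ at €46.37 = 280.1 < 1900, so use break Q=1900: TC = 1,487×€46.37 + (1,487/1900.0)×318 + (1900.0/2)×0.26×€46.37 = €80,654.46.
Lowest total cost among the candidates is at Q = 410.0.

TC* ≈ €74,364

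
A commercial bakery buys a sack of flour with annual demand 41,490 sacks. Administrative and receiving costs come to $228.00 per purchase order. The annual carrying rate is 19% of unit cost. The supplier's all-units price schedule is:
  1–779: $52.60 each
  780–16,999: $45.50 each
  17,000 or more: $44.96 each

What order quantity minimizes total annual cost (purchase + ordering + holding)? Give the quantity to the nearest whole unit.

Q* ≈ 1,479 sacks

Holding cost per unit per year at price C is H = 0.19·C.
Candidates are each tier's EOQ (if it falls in that tier) and each price-break quantity.
Tier 1 ($52.60): EOQ = 1375.9 exceeds tier's upper bound 779, so this tier is dominated.
EOQ at $45.50 = 1479.4 (feasible in tier 2): TC = 41,490×$45.50 + (41,490/1479.4)×228 + (1479.4/2)×0.19×$45.50 = $1,900,584.00.
EOQ at $44.96 = 1488.2 < 17000, so use break Q=17000: TC = 41,490×$44.96 + (41,490/17000.0)×228 + (17000.0/2)×0.19×$44.96 = $1,938,557.25.
Lowest total cost is $1,900,584.00 at Q = 1479.4.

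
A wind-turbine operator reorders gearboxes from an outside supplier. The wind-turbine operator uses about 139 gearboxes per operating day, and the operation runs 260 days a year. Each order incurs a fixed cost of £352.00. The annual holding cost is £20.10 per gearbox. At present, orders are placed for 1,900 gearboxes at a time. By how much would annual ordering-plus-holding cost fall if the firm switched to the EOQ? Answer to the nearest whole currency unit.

Annual demand D = 139 × 260 = 36,140.
EOQ = √(2DS/H) = √(2 × 36,140 × 352 / 20.1) ≈ 1125.08.
Cost at Q* = (D/Q*)S + (Q*/2)H = √(2DSH) ≈ £22,614.05.
Cost at Q = 1,900: (36,140/1,900)×352 + (1,900/2)×20.1 = £6,695.41 + £19,095.00 = £25,790.41.
Excess = £25,790.41 − £22,614.05 = £3,176.36.

Extra cost ≈ £3,176 per year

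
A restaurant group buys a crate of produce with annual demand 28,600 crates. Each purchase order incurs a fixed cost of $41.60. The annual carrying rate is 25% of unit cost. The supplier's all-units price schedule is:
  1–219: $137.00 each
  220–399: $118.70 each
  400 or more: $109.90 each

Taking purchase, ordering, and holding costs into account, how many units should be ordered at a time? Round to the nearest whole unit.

Holding cost per unit per year at price C is H = 0.25·C.
For each price level, check whether its EOQ is feasible; otherwise the best quantity at that price is the breakpoint.
Tier 1 ($137.00): EOQ = 263.6 exceeds tier's upper bound 219, so this tier is dominated.
EOQ at $118.70 = 283.2 (feasible in tier 2): TC = 28,600×$118.70 + (28,600/283.2)×41.6 + (283.2/2)×0.25×$118.70 = $3,403,223.11.
EOQ at $109.90 = 294.3 < 400, so use break Q=400: TC = 28,600×$109.90 + (28,600/400.0)×41.6 + (400.0/2)×0.25×$109.90 = $3,151,609.40.
Lowest total cost is $3,151,609.40 at Q = 400.0.

Q* ≈ 400 crates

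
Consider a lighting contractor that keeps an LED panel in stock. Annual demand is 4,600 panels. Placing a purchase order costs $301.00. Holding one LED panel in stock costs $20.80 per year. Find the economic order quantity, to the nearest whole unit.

Q* ≈ 365 panels

EOQ = √(2DS / H) = √(2 × 4,600 × 301 / 20.8).
= √(2,769,200 / 20.8) = √133,134.6154 ≈ 364.876.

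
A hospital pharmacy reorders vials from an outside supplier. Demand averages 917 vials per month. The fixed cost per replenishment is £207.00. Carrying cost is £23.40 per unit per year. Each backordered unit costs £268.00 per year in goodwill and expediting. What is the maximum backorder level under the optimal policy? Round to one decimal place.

S* ≈ 36.9 vials

Annual demand D = 917 × 12 = 11,004.
With planned backorders, Q* = √(2DS/H) · √((H+B)/B).
√(2DS/H) = √(2 × 11,004 × 207 / 23.4) = 441.233.
√((H+B)/B) = √((23.4+268)/268) = 1.0427.
Q* ≈ 460.092.
S* = Q* · H/(H+B) = 460.092 × 23.4/291.4 ≈ 36.946.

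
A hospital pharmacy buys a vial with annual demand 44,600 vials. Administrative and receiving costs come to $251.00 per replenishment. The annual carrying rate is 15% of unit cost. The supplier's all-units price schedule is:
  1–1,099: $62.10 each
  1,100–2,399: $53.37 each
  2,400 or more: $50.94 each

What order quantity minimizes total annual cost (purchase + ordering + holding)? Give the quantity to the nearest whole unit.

Q* ≈ 2,400 vials

Holding cost per unit per year at price C is H = 0.15·C.
For each price level, check whether its EOQ is feasible; otherwise the best quantity at that price is the breakpoint.
Tier 1 ($62.10): EOQ = 1550.3 exceeds tier's upper bound 1099, so this tier is dominated.
EOQ at $53.37 = 1672.3 (feasible in tier 2): TC = 44,600×$53.37 + (44,600/1672.3)×251 + (1672.3/2)×0.15×$53.37 = $2,393,689.93.
EOQ at $50.94 = 1711.8 < 2400, so use break Q=2400: TC = 44,600×$50.94 + (44,600/2400.0)×251 + (2400.0/2)×0.15×$50.94 = $2,285,757.62.
Lowest total cost is $2,285,757.62 at Q = 2400.0.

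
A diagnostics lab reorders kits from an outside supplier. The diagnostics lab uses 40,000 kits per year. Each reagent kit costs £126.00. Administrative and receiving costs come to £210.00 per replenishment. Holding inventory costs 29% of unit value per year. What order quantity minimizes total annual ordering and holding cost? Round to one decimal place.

Holding cost H = 0.29 × £126.00 = £36.5400 per unit per year.
EOQ = √(2DS / H) = √(2 × 40,000 × 210 / 36.54).
= √(16,800,000 / 36.54) = √459,770.1149 ≈ 678.064.

Q* ≈ 678.1 kits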